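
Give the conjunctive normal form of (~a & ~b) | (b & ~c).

(~a | b) & (~a | ~c) & (~b | ~c)

(~a & ~b) | (b & ~c)
⇔ (~a | b) & (~a | ~c) & (~b | b) & (~b | ~c)   — distribute | over &
⇔ (~a | b) & (~a | ~c) & (~b | ~c)   — simplify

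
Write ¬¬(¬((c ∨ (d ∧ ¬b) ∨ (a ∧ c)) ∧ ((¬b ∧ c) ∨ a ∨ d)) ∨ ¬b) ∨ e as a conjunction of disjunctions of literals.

(¬c ∨ ¬a ∨ ¬b ∨ e) ∧ (¬c ∨ ¬d ∨ ¬b ∨ e)

¬¬(¬((c ∨ (d ∧ ¬b) ∨ (a ∧ c)) ∧ ((¬b ∧ c) ∨ a ∨ d)) ∨ ¬b) ∨ e
≡ ¬((c ∨ (d ∧ ¬b) ∨ (a ∧ c)) ∧ ((¬b ∧ c) ∨ a ∨ d)) ∨ ¬b ∨ e   [double negation]
≡ ¬(c ∨ (d ∧ ¬b) ∨ (a ∧ c)) ∨ ¬((¬b ∧ c) ∨ a ∨ d) ∨ ¬b ∨ e   [De Morgan]
≡ (¬c ∧ ¬(d ∧ ¬b) ∧ ¬(a ∧ c)) ∨ ¬((¬b ∧ c) ∨ a ∨ d) ∨ ¬b ∨ e   [De Morgan]
≡ (¬c ∧ (¬d ∨ ¬¬b) ∧ ¬(a ∧ c)) ∨ ¬((¬b ∧ c) ∨ a ∨ d) ∨ ¬b ∨ e   [De Morgan]
≡ (¬c ∧ (¬d ∨ b) ∧ ¬(a ∧ c)) ∨ ¬((¬b ∧ c) ∨ a ∨ d) ∨ ¬b ∨ e   [double negation]
≡ (¬c ∧ (¬d ∨ b) ∧ (¬a ∨ ¬c)) ∨ ¬((¬b ∧ c) ∨ a ∨ d) ∨ ¬b ∨ e   [De Morgan]
≡ (¬c ∧ (¬d ∨ b) ∧ (¬a ∨ ¬c)) ∨ (¬(¬b ∧ c) ∧ ¬a ∧ ¬d) ∨ ¬b ∨ e   [De Morgan]
≡ (¬c ∧ (¬d ∨ b) ∧ (¬a ∨ ¬c)) ∨ ((¬¬b ∨ ¬c) ∧ ¬a ∧ ¬d) ∨ ¬b ∨ e   [De Morgan]
≡ (¬c ∧ (¬d ∨ b) ∧ (¬a ∨ ¬c)) ∨ ((b ∨ ¬c) ∧ ¬a ∧ ¬d) ∨ ¬b ∨ e   [double negation]
≡ (¬c ∨ b ∨ ¬c ∨ ¬b ∨ e) ∧ (¬c ∨ ¬a ∨ ¬b ∨ e) ∧ (¬c ∨ ¬d ∨ ¬b ∨ e) ∧ (¬d ∨ b ∨ b ∨ ¬c ∨ ¬b ∨ e) ∧ (¬d ∨ b ∨ ¬a ∨ ¬b ∨ e) ∧ (¬d ∨ b ∨ ¬d ∨ ¬b ∨ e) ∧ (¬a ∨ ¬c ∨ b ∨ ¬c ∨ ¬b ∨ e) ∧ (¬a ∨ ¬c ∨ ¬a ∨ ¬b ∨ e) ∧ (¬a ∨ ¬c ∨ ¬d ∨ ¬b ∨ e)   [distribute ∨ over ∧]
≡ (¬c ∨ ¬a ∨ ¬b ∨ e) ∧ (¬c ∨ ¬d ∨ ¬b ∨ e)   [simplify]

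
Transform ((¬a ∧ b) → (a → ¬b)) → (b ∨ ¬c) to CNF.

b ∨ ¬c

((¬a ∧ b) → (a → ¬b)) → (b ∨ ¬c)
≡ ¬((¬a ∧ b) → (a → ¬b)) ∨ b ∨ ¬c   [eliminate →]
≡ ¬(¬(¬a ∧ b) ∨ (a → ¬b)) ∨ b ∨ ¬c   [eliminate →]
≡ ¬(¬(¬a ∧ b) ∨ ¬a ∨ ¬b) ∨ b ∨ ¬c   [eliminate →]
≡ (¬¬(¬a ∧ b) ∧ ¬¬a ∧ ¬¬b) ∨ b ∨ ¬c   [De Morgan]
≡ (¬a ∧ b ∧ ¬¬a ∧ ¬¬b) ∨ b ∨ ¬c   [double negation]
≡ (¬a ∧ b ∧ a ∧ ¬¬b) ∨ b ∨ ¬c   [double negation]
≡ (¬a ∧ b ∧ a ∧ b) ∨ b ∨ ¬c   [double negation]
≡ (¬a ∨ b ∨ ¬c) ∧ (b ∨ b ∨ ¬c) ∧ (a ∨ b ∨ ¬c) ∧ (b ∨ b ∨ ¬c)   [distribute ∨ over ∧]
≡ b ∨ ¬c   [simplify]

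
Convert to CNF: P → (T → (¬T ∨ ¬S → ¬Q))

P → (T → (¬T ∨ ¬S → ¬Q))
⇔ ¬P ∨ (T → (¬T ∨ ¬S → ¬Q))   [eliminate →]
⇔ ¬P ∨ ¬T ∨ (¬T ∨ ¬S → ¬Q)   [eliminate →]
⇔ ¬P ∨ ¬T ∨ ¬(¬T ∨ ¬S) ∨ ¬Q   [eliminate →]
⇔ ¬P ∨ ¬T ∨ ¬¬T ∧ ¬¬S ∨ ¬Q   [De Morgan]
⇔ ¬P ∨ ¬T ∨ T ∧ ¬¬S ∨ ¬Q   [double negation]
⇔ ¬P ∨ ¬T ∨ T ∧ S ∨ ¬Q   [double negation]
⇔ (¬P ∨ ¬T ∨ T ∨ ¬Q) ∧ (¬P ∨ ¬T ∨ S ∨ ¬Q)   [distribute ∨ over ∧]
⇔ ¬P ∨ ¬T ∨ S ∨ ¬Q   [simplify]

¬P ∨ ¬T ∨ S ∨ ¬Q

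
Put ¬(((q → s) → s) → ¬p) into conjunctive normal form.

(q ∨ s) ∧ p

¬(((q → s) → s) → ¬p)
⇔ ¬(¬((q → s) → s) ∨ ¬p)   [eliminate →]
⇔ ¬(¬(¬(q → s) ∨ s) ∨ ¬p)   [eliminate →]
⇔ ¬(¬(¬(¬q ∨ s) ∨ s) ∨ ¬p)   [eliminate →]
⇔ ¬¬(¬(¬q ∨ s) ∨ s) ∧ ¬¬p   [De Morgan]
⇔ (¬(¬q ∨ s) ∨ s) ∧ ¬¬p   [double negation]
⇔ (¬¬q ∧ ¬s ∨ s) ∧ ¬¬p   [De Morgan]
⇔ (q ∧ ¬s ∨ s) ∧ ¬¬p   [double negation]
⇔ (q ∧ ¬s ∨ s) ∧ p   [double negation]
⇔ (q ∨ s) ∧ (¬s ∨ s) ∧ p   [distribute ∨ over ∧]
⇔ (q ∨ s) ∧ p   [simplify]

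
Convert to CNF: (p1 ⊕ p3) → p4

(p1 ⊕ p3) → p4
⇔ ¬(p1 ⊕ p3) ∨ p4   — eliminate →
⇔ ¬((p1 ∨ p3) ∧ ¬(p1 ∧ p3)) ∨ p4   — expand ⊕
⇔ ¬(p1 ∨ p3) ∨ ¬¬(p1 ∧ p3) ∨ p4   — De Morgan
⇔ (¬p1 ∧ ¬p3) ∨ ¬¬(p1 ∧ p3) ∨ p4   — De Morgan
⇔ (¬p1 ∧ ¬p3) ∨ (p1 ∧ p3) ∨ p4   — double negation
⇔ (¬p1 ∨ p1 ∨ p4) ∧ (¬p1 ∨ p3 ∨ p4) ∧ (¬p3 ∨ p1 ∨ p4) ∧ (¬p3 ∨ p3 ∨ p4)   — distribute ∨ over ∧
⇔ (¬p1 ∨ p3 ∨ p4) ∧ (¬p3 ∨ p1 ∨ p4)   — simplify

(¬p1 ∨ p3 ∨ p4) ∧ (¬p3 ∨ p1 ∨ p4)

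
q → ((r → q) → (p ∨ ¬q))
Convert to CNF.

q → ((r → q) → (p ∨ ¬q))
= ¬q ∨ ((r → q) → (p ∨ ¬q))   [eliminate →]
= ¬q ∨ ¬(r → q) ∨ p ∨ ¬q   [eliminate →]
= ¬q ∨ ¬(¬r ∨ q) ∨ p ∨ ¬q   [eliminate →]
= ¬q ∨ (¬¬r ∧ ¬q) ∨ p ∨ ¬q   [De Morgan]
= ¬q ∨ (r ∧ ¬q) ∨ p ∨ ¬q   [double negation]
= (¬q ∨ r ∨ p ∨ ¬q) ∧ (¬q ∨ ¬q ∨ p ∨ ¬q)   [distribute ∨ over ∧]
= ¬q ∨ p   [simplify]

¬q ∨ p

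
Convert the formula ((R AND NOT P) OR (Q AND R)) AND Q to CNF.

((R AND NOT P) OR (Q AND R)) AND Q
≡ (R OR Q) AND (R OR R) AND (NOT P OR Q) AND (NOT P OR R) AND Q   [distribute OR over AND]
≡ R AND Q   [simplify]

R AND Q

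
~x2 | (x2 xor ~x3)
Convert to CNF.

~x2 | (x2 xor ~x3)
⇔ ~x2 | ((x2 | ~x3) & ~(x2 & ~x3))   — expand xor
⇔ ~x2 | ((x2 | ~x3) & (~x2 | ~~x3))   — De Morgan
⇔ ~x2 | ((x2 | ~x3) & (~x2 | x3))   — double negation
⇔ (~x2 | x2 | ~x3) & (~x2 | ~x2 | x3)   — distribute | over &
⇔ ~x2 | x3   — simplify

~x2 | x3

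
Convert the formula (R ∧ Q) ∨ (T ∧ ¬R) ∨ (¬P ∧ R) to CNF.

(R ∨ T) ∧ (Q ∨ T ∨ ¬P) ∧ (Q ∨ ¬R ∨ ¬P)

(R ∧ Q) ∨ (T ∧ ¬R) ∨ (¬P ∧ R)
⇔ (R ∨ T ∨ ¬P) ∧ (R ∨ T ∨ R) ∧ (R ∨ ¬R ∨ ¬P) ∧ (R ∨ ¬R ∨ R) ∧ (Q ∨ T ∨ ¬P) ∧ (Q ∨ T ∨ R) ∧ (Q ∨ ¬R ∨ ¬P) ∧ (Q ∨ ¬R ∨ R)   [distribute ∨ over ∧]
⇔ (R ∨ T) ∧ (Q ∨ T ∨ ¬P) ∧ (Q ∨ ¬R ∨ ¬P)   [simplify]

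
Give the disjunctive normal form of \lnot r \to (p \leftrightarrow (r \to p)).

r \lor p

\lnot r \to (p \leftrightarrow (r \to p))
⇔ \lnot \lnot r \lor (p \leftrightarrow (r \to p))   [eliminate \to]
⇔ \lnot \lnot r \lor ((p \to (r \to p)) \land ((r \to p) \to p))   [eliminate \leftrightarrow]
⇔ \lnot \lnot r \lor ((\lnot p \lor (r \to p)) \land ((r \to p) \to p))   [eliminate \to]
⇔ \lnot \lnot r \lor ((\lnot p \lor \lnot r \lor p) \land ((r \to p) \to p))   [eliminate \to]
⇔ \lnot \lnot r \lor ((\lnot p \lor \lnot r \lor p) \land (\lnot (r \to p) \lor p))   [eliminate \to]
⇔ \lnot \lnot r \lor ((\lnot p \lor \lnot r \lor p) \land (\lnot (\lnot r \lor p) \lor p))   [eliminate \to]
⇔ r \lor ((\lnot p \lor \lnot r \lor p) \land (\lnot (\lnot r \lor p) \lor p))   [double negation]
⇔ r \lor ((\lnot p \lor \lnot r \lor p) \land ((\lnot \lnot r \land \lnot p) \lor p))   [De Morgan]
⇔ r \lor ((\lnot p \lor \lnot r \lor p) \land ((r \land \lnot p) \lor p))   [double negation]
⇔ r \lor (\lnot p \land r \land \lnot p) \lor (\lnot p \land p) \lor (\lnot r \land r \land \lnot p) \lor (\lnot r \land p) \lor (p \land r \land \lnot p) \lor (p \land p)   [distribute \land over \lor]
⇔ r \lor p   [simplify]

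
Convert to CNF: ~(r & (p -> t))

~(r & (p -> t))
⇔ ~(r & (~p | t))   — eliminate ->
⇔ ~r | ~(~p | t)   — De Morgan
⇔ ~r | (~~p & ~t)   — De Morgan
⇔ ~r | (p & ~t)   — double negation
⇔ (~r | p) & (~r | ~t)   — distribute | over &

(~r | p) & (~r | ~t)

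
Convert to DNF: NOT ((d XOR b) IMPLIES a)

NOT ((d XOR b) IMPLIES a)
≡ NOT (NOT (d XOR b) OR a)   [eliminate IMPLIES]
≡ NOT (NOT ((d AND NOT b) OR (NOT d AND b)) OR a)   [expand XOR]
≡ NOT NOT ((d AND NOT b) OR (NOT d AND b)) AND NOT a   [De Morgan]
≡ ((d AND NOT b) OR (NOT d AND b)) AND NOT a   [double negation]
≡ (d AND NOT b AND NOT a) OR (NOT d AND b AND NOT a)   [distribute AND over OR]

(d AND NOT b AND NOT a) OR (NOT d AND b AND NOT a)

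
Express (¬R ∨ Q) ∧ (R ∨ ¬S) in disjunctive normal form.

(¬R ∧ ¬S) ∨ (Q ∧ R) ∨ (Q ∧ ¬S)

(¬R ∨ Q) ∧ (R ∨ ¬S)
⇔ (¬R ∧ R) ∨ (¬R ∧ ¬S) ∨ (Q ∧ R) ∨ (Q ∧ ¬S)   (distribute ∧ over ∨)
⇔ (¬R ∧ ¬S) ∨ (Q ∧ R) ∨ (Q ∧ ¬S)   (simplify)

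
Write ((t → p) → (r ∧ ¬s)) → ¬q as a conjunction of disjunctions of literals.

(¬t ∨ p ∨ ¬q) ∧ (¬r ∨ s ∨ ¬q)

((t → p) → (r ∧ ¬s)) → ¬q
≡ ¬((t → p) → (r ∧ ¬s)) ∨ ¬q   [eliminate →]
≡ ¬(¬(t → p) ∨ (r ∧ ¬s)) ∨ ¬q   [eliminate →]
≡ ¬(¬(¬t ∨ p) ∨ (r ∧ ¬s)) ∨ ¬q   [eliminate →]
≡ (¬¬(¬t ∨ p) ∧ ¬(r ∧ ¬s)) ∨ ¬q   [De Morgan]
≡ ((¬t ∨ p) ∧ ¬(r ∧ ¬s)) ∨ ¬q   [double negation]
≡ ((¬t ∨ p) ∧ (¬r ∨ ¬¬s)) ∨ ¬q   [De Morgan]
≡ ((¬t ∨ p) ∧ (¬r ∨ s)) ∨ ¬q   [double negation]
≡ (¬t ∨ p ∨ ¬q) ∧ (¬r ∨ s ∨ ¬q)   [distribute ∨ over ∧]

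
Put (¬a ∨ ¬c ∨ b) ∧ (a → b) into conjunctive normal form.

¬a ∨ b

(¬a ∨ ¬c ∨ b) ∧ (a → b)
= (¬a ∨ ¬c ∨ b) ∧ (¬a ∨ b)   (eliminate →)
= ¬a ∨ b   (simplify)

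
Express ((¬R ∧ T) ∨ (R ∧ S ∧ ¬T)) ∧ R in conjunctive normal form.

(¬R ∨ S) ∧ (¬R ∨ ¬T) ∧ (T ∨ S) ∧ R

((¬R ∧ T) ∨ (R ∧ S ∧ ¬T)) ∧ R
⇔ (¬R ∨ R) ∧ (¬R ∨ S) ∧ (¬R ∨ ¬T) ∧ (T ∨ R) ∧ (T ∨ S) ∧ (T ∨ ¬T) ∧ R   — distribute ∨ over ∧
⇔ (¬R ∨ S) ∧ (¬R ∨ ¬T) ∧ (T ∨ S) ∧ R   — simplify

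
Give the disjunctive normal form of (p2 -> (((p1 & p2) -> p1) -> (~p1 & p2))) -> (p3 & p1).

(p2 & p1) | (p3 & p1)

(p2 -> (((p1 & p2) -> p1) -> (~p1 & p2))) -> (p3 & p1)
≡ ~(p2 -> (((p1 & p2) -> p1) -> (~p1 & p2))) | (p3 & p1)   [eliminate ->]
≡ ~(~p2 | (((p1 & p2) -> p1) -> (~p1 & p2))) | (p3 & p1)   [eliminate ->]
≡ ~(~p2 | ~((p1 & p2) -> p1) | (~p1 & p2)) | (p3 & p1)   [eliminate ->]
≡ ~(~p2 | ~(~(p1 & p2) | p1) | (~p1 & p2)) | (p3 & p1)   [eliminate ->]
≡ (~~p2 & ~~(~(p1 & p2) | p1) & ~(~p1 & p2)) | (p3 & p1)   [De Morgan]
≡ (p2 & ~~(~(p1 & p2) | p1) & ~(~p1 & p2)) | (p3 & p1)   [double negation]
≡ (p2 & (~(p1 & p2) | p1) & ~(~p1 & p2)) | (p3 & p1)   [double negation]
≡ (p2 & (~p1 | ~p2 | p1) & ~(~p1 & p2)) | (p3 & p1)   [De Morgan]
≡ (p2 & (~p1 | ~p2 | p1) & (~~p1 | ~p2)) | (p3 & p1)   [De Morgan]
≡ (p2 & (~p1 | ~p2 | p1) & (p1 | ~p2)) | (p3 & p1)   [double negation]
≡ (p2 & ~p1 & p1) | (p2 & ~p1 & ~p2) | (p2 & ~p2 & p1) | (p2 & ~p2 & ~p2) | (p2 & p1 & p1) | (p2 & p1 & ~p2) | (p3 & p1)   [distribute & over |]
≡ (p2 & p1) | (p3 & p1)   [simplify]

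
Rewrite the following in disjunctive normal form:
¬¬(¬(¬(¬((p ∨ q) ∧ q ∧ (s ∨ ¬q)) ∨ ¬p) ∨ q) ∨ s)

¬¬(¬(¬(¬((p ∨ q) ∧ q ∧ (s ∨ ¬q)) ∨ ¬p) ∨ q) ∨ s)
= ¬(¬(¬((p ∨ q) ∧ q ∧ (s ∨ ¬q)) ∨ ¬p) ∨ q) ∨ s   — double negation
= (¬¬(¬((p ∨ q) ∧ q ∧ (s ∨ ¬q)) ∨ ¬p) ∧ ¬q) ∨ s   — De Morgan
= ((¬((p ∨ q) ∧ q ∧ (s ∨ ¬q)) ∨ ¬p) ∧ ¬q) ∨ s   — double negation
= ((¬(p ∨ q) ∨ ¬q ∨ ¬(s ∨ ¬q) ∨ ¬p) ∧ ¬q) ∨ s   — De Morgan
= (((¬p ∧ ¬q) ∨ ¬q ∨ ¬(s ∨ ¬q) ∨ ¬p) ∧ ¬q) ∨ s   — De Morgan
= (((¬p ∧ ¬q) ∨ ¬q ∨ (¬s ∧ ¬¬q) ∨ ¬p) ∧ ¬q) ∨ s   — De Morgan
= (((¬p ∧ ¬q) ∨ ¬q ∨ (¬s ∧ q) ∨ ¬p) ∧ ¬q) ∨ s   — double negation
= (¬p ∧ ¬q ∧ ¬q) ∨ (¬q ∧ ¬q) ∨ (¬s ∧ q ∧ ¬q) ∨ (¬p ∧ ¬q) ∨ s   — distribute ∧ over ∨
= ¬q ∨ s   — simplify

¬q ∨ s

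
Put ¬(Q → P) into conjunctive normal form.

Q ∧ ¬P

¬(Q → P)
= ¬(¬Q ∨ P)   — eliminate →
= ¬¬Q ∧ ¬P   — De Morgan
= Q ∧ ¬P   — double negation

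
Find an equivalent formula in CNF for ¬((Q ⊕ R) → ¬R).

¬((Q ⊕ R) → ¬R)
≡ ¬(¬(Q ⊕ R) ∨ ¬R)   (eliminate →)
≡ ¬(¬((Q ∨ R) ∧ ¬(Q ∧ R)) ∨ ¬R)   (expand ⊕)
≡ ¬¬((Q ∨ R) ∧ ¬(Q ∧ R)) ∧ ¬¬R   (De Morgan)
≡ (Q ∨ R) ∧ ¬(Q ∧ R) ∧ ¬¬R   (double negation)
≡ (Q ∨ R) ∧ (¬Q ∨ ¬R) ∧ ¬¬R   (De Morgan)
≡ (Q ∨ R) ∧ (¬Q ∨ ¬R) ∧ R   (double negation)
≡ (¬Q ∨ ¬R) ∧ R   (simplify)

(¬Q ∨ ¬R) ∧ R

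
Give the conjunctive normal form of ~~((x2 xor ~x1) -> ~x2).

~x2 | ~x1

~~((x2 xor ~x1) -> ~x2)
= ~~(~(x2 xor ~x1) | ~x2)
= ~~(~((x2 | ~x1) & ~(x2 & ~x1)) | ~x2)
= ~((x2 | ~x1) & ~(x2 & ~x1)) | ~x2
= ~(x2 | ~x1) | ~~(x2 & ~x1) | ~x2
= (~x2 & ~~x1) | ~~(x2 & ~x1) | ~x2
= (~x2 & x1) | ~~(x2 & ~x1) | ~x2
= (~x2 & x1) | (x2 & ~x1) | ~x2
= (~x2 | x2 | ~x2) & (~x2 | ~x1 | ~x2) & (x1 | x2 | ~x2) & (x1 | ~x1 | ~x2)
= ~x2 | ~x1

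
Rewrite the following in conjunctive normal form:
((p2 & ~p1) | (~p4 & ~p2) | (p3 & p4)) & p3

(~p1 | ~p2 | p4) & p3

((p2 & ~p1) | (~p4 & ~p2) | (p3 & p4)) & p3
⇔ (p2 | ~p4 | p3) & (p2 | ~p4 | p4) & (p2 | ~p2 | p3) & (p2 | ~p2 | p4) & (~p1 | ~p4 | p3) & (~p1 | ~p4 | p4) & (~p1 | ~p2 | p3) & (~p1 | ~p2 | p4) & p3   (distribute | over &)
⇔ (~p1 | ~p2 | p4) & p3   (simplify)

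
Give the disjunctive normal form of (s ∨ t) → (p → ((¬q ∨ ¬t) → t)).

(¬s ∧ ¬t) ∨ ¬p ∨ t

(s ∨ t) → (p → ((¬q ∨ ¬t) → t))
≡ ¬(s ∨ t) ∨ (p → ((¬q ∨ ¬t) → t))   (eliminate →)
≡ ¬(s ∨ t) ∨ ¬p ∨ ((¬q ∨ ¬t) → t)   (eliminate →)
≡ ¬(s ∨ t) ∨ ¬p ∨ ¬(¬q ∨ ¬t) ∨ t   (eliminate →)
≡ (¬s ∧ ¬t) ∨ ¬p ∨ ¬(¬q ∨ ¬t) ∨ t   (De Morgan)
≡ (¬s ∧ ¬t) ∨ ¬p ∨ (¬¬q ∧ ¬¬t) ∨ t   (De Morgan)
≡ (¬s ∧ ¬t) ∨ ¬p ∨ (q ∧ ¬¬t) ∨ t   (double negation)
≡ (¬s ∧ ¬t) ∨ ¬p ∨ (q ∧ t) ∨ t   (double negation)
≡ (¬s ∧ ¬t) ∨ ¬p ∨ t   (simplify)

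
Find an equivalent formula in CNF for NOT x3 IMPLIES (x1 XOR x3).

x3 OR x1

NOT x3 IMPLIES (x1 XOR x3)
≡ NOT NOT x3 OR (x1 XOR x3)   [eliminate IMPLIES]
≡ NOT NOT x3 OR ((x1 OR x3) AND NOT (x1 AND x3))   [expand XOR]
≡ x3 OR ((x1 OR x3) AND NOT (x1 AND x3))   [double negation]
≡ x3 OR ((x1 OR x3) AND (NOT x1 OR NOT x3))   [De Morgan]
≡ (x3 OR x1 OR x3) AND (x3 OR NOT x1 OR NOT x3)   [distribute OR over AND]
≡ x3 OR x1   [simplify]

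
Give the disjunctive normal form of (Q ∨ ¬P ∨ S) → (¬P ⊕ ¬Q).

(¬P ∧ Q) ∨ (P ∧ ¬Q)

(Q ∨ ¬P ∨ S) → (¬P ⊕ ¬Q)
⇔ ¬(Q ∨ ¬P ∨ S) ∨ (¬P ⊕ ¬Q)   [eliminate →]
⇔ ¬(Q ∨ ¬P ∨ S) ∨ (¬P ∧ ¬¬Q) ∨ (¬¬P ∧ ¬Q)   [expand ⊕]
⇔ (¬Q ∧ ¬¬P ∧ ¬S) ∨ (¬P ∧ ¬¬Q) ∨ (¬¬P ∧ ¬Q)   [De Morgan]
⇔ (¬Q ∧ P ∧ ¬S) ∨ (¬P ∧ ¬¬Q) ∨ (¬¬P ∧ ¬Q)   [double negation]
⇔ (¬Q ∧ P ∧ ¬S) ∨ (¬P ∧ Q) ∨ (¬¬P ∧ ¬Q)   [double negation]
⇔ (¬Q ∧ P ∧ ¬S) ∨ (¬P ∧ Q) ∨ (P ∧ ¬Q)   [double negation]
⇔ (¬P ∧ Q) ∨ (P ∧ ¬Q)   [simplify]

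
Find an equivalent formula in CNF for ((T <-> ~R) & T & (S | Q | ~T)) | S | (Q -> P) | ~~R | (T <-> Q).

R | T | S | ~Q | P

((T <-> ~R) & T & (S | Q | ~T)) | S | (Q -> P) | ~~R | (T <-> Q)
≡ ((T -> ~R) & (~R -> T) & T & (S | Q | ~T)) | S | (Q -> P) | ~~R | (T <-> Q)   [eliminate <->]
≡ ((~T | ~R) & (~R -> T) & T & (S | Q | ~T)) | S | (Q -> P) | ~~R | (T <-> Q)   [eliminate ->]
≡ ((~T | ~R) & (~~R | T) & T & (S | Q | ~T)) | S | (Q -> P) | ~~R | (T <-> Q)   [eliminate ->]
≡ ((~T | ~R) & (~~R | T) & T & (S | Q | ~T)) | S | ~Q | P | ~~R | (T <-> Q)   [eliminate ->]
≡ ((~T | ~R) & (~~R | T) & T & (S | Q | ~T)) | S | ~Q | P | ~~R | ((T -> Q) & (Q -> T))   [eliminate <->]
≡ ((~T | ~R) & (~~R | T) & T & (S | Q | ~T)) | S | ~Q | P | ~~R | ((~T | Q) & (Q -> T))   [eliminate ->]
≡ ((~T | ~R) & (~~R | T) & T & (S | Q | ~T)) | S | ~Q | P | ~~R | ((~T | Q) & (~Q | T))   [eliminate ->]
≡ ((~T | ~R) & (R | T) & T & (S | Q | ~T)) | S | ~Q | P | ~~R | ((~T | Q) & (~Q | T))   [double negation]
≡ ((~T | ~R) & (R | T) & T & (S | Q | ~T)) | S | ~Q | P | R | ((~T | Q) & (~Q | T))   [double negation]
≡ (~T | ~R | S | ~Q | P | R | ~T | Q) & (~T | ~R | S | ~Q | P | R | ~Q | T) & (R | T | S | ~Q | P | R | ~T | Q) & (R | T | S | ~Q | P | R | ~Q | T) & (T | S | ~Q | P | R | ~T | Q) & (T | S | ~Q | P | R | ~Q | T) & (S | Q | ~T | S | ~Q | P | R | ~T | Q) & (S | Q | ~T | S | ~Q | P | R | ~Q | T)   [distribute | over &]
≡ R | T | S | ~Q | P   [simplify]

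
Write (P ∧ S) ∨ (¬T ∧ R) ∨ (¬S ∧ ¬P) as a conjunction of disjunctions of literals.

(P ∧ S) ∨ (¬T ∧ R) ∨ (¬S ∧ ¬P)
⇔ (P ∨ ¬T ∨ ¬S) ∧ (P ∨ ¬T ∨ ¬P) ∧ (P ∨ R ∨ ¬S) ∧ (P ∨ R ∨ ¬P) ∧ (S ∨ ¬T ∨ ¬S) ∧ (S ∨ ¬T ∨ ¬P) ∧ (S ∨ R ∨ ¬S) ∧ (S ∨ R ∨ ¬P)   — distribute ∨ over ∧
⇔ (P ∨ ¬T ∨ ¬S) ∧ (P ∨ R ∨ ¬S) ∧ (S ∨ ¬T ∨ ¬P) ∧ (S ∨ R ∨ ¬P)   — simplify

(P ∨ ¬T ∨ ¬S) ∧ (P ∨ R ∨ ¬S) ∧ (S ∨ ¬T ∨ ¬P) ∧ (S ∨ R ∨ ¬P)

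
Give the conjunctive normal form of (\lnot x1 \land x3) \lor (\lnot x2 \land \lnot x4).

(\lnot x1 \land x3) \lor (\lnot x2 \land \lnot x4)
= (\lnot x1 \lor \lnot x2) \land (\lnot x1 \lor \lnot x4) \land (x3 \lor \lnot x2) \land (x3 \lor \lnot x4)   — distribute \lor over \land

(\lnot x1 \lor \lnot x2) \land (\lnot x1 \lor \lnot x4) \land (x3 \lor \lnot x2) \land (x3 \lor \lnot x4)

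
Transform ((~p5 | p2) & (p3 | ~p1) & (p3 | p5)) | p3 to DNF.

(p2 & ~p1 & p5) | p3

((~p5 | p2) & (p3 | ~p1) & (p3 | p5)) | p3
= (~p5 & p3 & p3) | (~p5 & p3 & p5) | (~p5 & ~p1 & p3) | (~p5 & ~p1 & p5) | (p2 & p3 & p3) | (p2 & p3 & p5) | (p2 & ~p1 & p3) | (p2 & ~p1 & p5) | p3   — distribute & over |
= (p2 & ~p1 & p5) | p3   — simplify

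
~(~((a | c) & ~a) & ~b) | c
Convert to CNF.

~(~((a | c) & ~a) & ~b) | c
≡ ~~((a | c) & ~a) | ~~b | c   — De Morgan
≡ ((a | c) & ~a) | ~~b | c   — double negation
≡ ((a | c) & ~a) | b | c   — double negation
≡ (a | c | b | c) & (~a | b | c)   — distribute | over &
≡ (a | c | b) & (~a | b | c)   — simplify

(a | c | b) & (~a | b | c)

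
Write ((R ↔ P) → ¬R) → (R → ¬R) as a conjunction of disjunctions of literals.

¬R ∨ P

((R ↔ P) → ¬R) → (R → ¬R)
⇔ ¬((R ↔ P) → ¬R) ∨ (R → ¬R)   — eliminate →
⇔ ¬(¬(R ↔ P) ∨ ¬R) ∨ (R → ¬R)   — eliminate →
⇔ ¬(¬((R → P) ∧ (P → R)) ∨ ¬R) ∨ (R → ¬R)   — eliminate ↔
⇔ ¬(¬((¬R ∨ P) ∧ (P → R)) ∨ ¬R) ∨ (R → ¬R)   — eliminate →
⇔ ¬(¬((¬R ∨ P) ∧ (¬P ∨ R)) ∨ ¬R) ∨ (R → ¬R)   — eliminate →
⇔ ¬(¬((¬R ∨ P) ∧ (¬P ∨ R)) ∨ ¬R) ∨ ¬R ∨ ¬R   — eliminate →
⇔ (¬¬((¬R ∨ P) ∧ (¬P ∨ R)) ∧ ¬¬R) ∨ ¬R ∨ ¬R   — De Morgan
⇔ ((¬R ∨ P) ∧ (¬P ∨ R) ∧ ¬¬R) ∨ ¬R ∨ ¬R   — double negation
⇔ ((¬R ∨ P) ∧ (¬P ∨ R) ∧ R) ∨ ¬R ∨ ¬R   — double negation
⇔ (¬R ∨ P ∨ ¬R ∨ ¬R) ∧ (¬P ∨ R ∨ ¬R ∨ ¬R) ∧ (R ∨ ¬R ∨ ¬R)   — distribute ∨ over ∧
⇔ ¬R ∨ P   — simplify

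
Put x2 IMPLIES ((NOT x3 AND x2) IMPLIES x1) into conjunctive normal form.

x2 IMPLIES ((NOT x3 AND x2) IMPLIES x1)
≡ NOT x2 OR ((NOT x3 AND x2) IMPLIES x1)   [eliminate IMPLIES]
≡ NOT x2 OR NOT (NOT x3 AND x2) OR x1   [eliminate IMPLIES]
≡ NOT x2 OR NOT NOT x3 OR NOT x2 OR x1   [De Morgan]
≡ NOT x2 OR x3 OR NOT x2 OR x1   [double negation]
≡ NOT x2 OR x3 OR x1   [simplify]

NOT x2 OR x3 OR x1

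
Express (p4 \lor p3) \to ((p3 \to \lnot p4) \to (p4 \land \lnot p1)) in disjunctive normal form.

(\lnot p4 \land \lnot p3) \lor (p3 \land p4) \lor (p4 \land \lnot p1)

(p4 \lor p3) \to ((p3 \to \lnot p4) \to (p4 \land \lnot p1))
≡ \lnot (p4 \lor p3) \lor ((p3 \to \lnot p4) \to (p4 \land \lnot p1))
≡ \lnot (p4 \lor p3) \lor \lnot (p3 \to \lnot p4) \lor (p4 \land \lnot p1)
≡ \lnot (p4 \lor p3) \lor \lnot (\lnot p3 \lor \lnot p4) \lor (p4 \land \lnot p1)
≡ (\lnot p4 \land \lnot p3) \lor \lnot (\lnot p3 \lor \lnot p4) \lor (p4 \land \lnot p1)
≡ (\lnot p4 \land \lnot p3) \lor (\lnot \lnot p3 \land \lnot \lnot p4) \lor (p4 \land \lnot p1)
≡ (\lnot p4 \land \lnot p3) \lor (p3 \land \lnot \lnot p4) \lor (p4 \land \lnot p1)
≡ (\lnot p4 \land \lnot p3) \lor (p3 \land p4) \lor (p4 \land \lnot p1)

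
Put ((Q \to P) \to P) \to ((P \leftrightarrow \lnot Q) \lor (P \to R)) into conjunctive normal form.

((Q \to P) \to P) \to ((P \leftrightarrow \lnot Q) \lor (P \to R))
= \lnot ((Q \to P) \to P) \lor (P \leftrightarrow \lnot Q) \lor (P \to R)   (eliminate \to)
= \lnot (\lnot (Q \to P) \lor P) \lor (P \leftrightarrow \lnot Q) \lor (P \to R)   (eliminate \to)
= \lnot (\lnot (\lnot Q \lor P) \lor P) \lor (P \leftrightarrow \lnot Q) \lor (P \to R)   (eliminate \to)
= \lnot (\lnot (\lnot Q \lor P) \lor P) \lor ((P \to \lnot Q) \land (\lnot Q \to P)) \lor (P \to R)   (eliminate \leftrightarrow)
= \lnot (\lnot (\lnot Q \lor P) \lor P) \lor ((\lnot P \lor \lnot Q) \land (\lnot Q \to P)) \lor (P \to R)   (eliminate \to)
= \lnot (\lnot (\lnot Q \lor P) \lor P) \lor ((\lnot P \lor \lnot Q) \land (\lnot \lnot Q \lor P)) \lor (P \to R)   (eliminate \to)
= \lnot (\lnot (\lnot Q \lor P) \lor P) \lor ((\lnot P \lor \lnot Q) \land (\lnot \lnot Q \lor P)) \lor \lnot P \lor R   (eliminate \to)
= (\lnot \lnot (\lnot Q \lor P) \land \lnot P) \lor ((\lnot P \lor \lnot Q) \land (\lnot \lnot Q \lor P)) \lor \lnot P \lor R   (De Morgan)
= ((\lnot Q \lor P) \land \lnot P) \lor ((\lnot P \lor \lnot Q) \land (\lnot \lnot Q \lor P)) \lor \lnot P \lor R   (double negation)
= ((\lnot Q \lor P) \land \lnot P) \lor ((\lnot P \lor \lnot Q) \land (Q \lor P)) \lor \lnot P \lor R   (double negation)
= (\lnot Q \lor P \lor \lnot P \lor \lnot Q \lor \lnot P \lor R) \land (\lnot Q \lor P \lor Q \lor P \lor \lnot P \lor R) \land (\lnot P \lor \lnot P \lor \lnot Q \lor \lnot P \lor R) \land (\lnot P \lor Q \lor P \lor \lnot P \lor R)   (distribute \lor over \land)
= \lnot P \lor \lnot Q \lor R   (simplify)

\lnot P \lor \lnot Q \lor R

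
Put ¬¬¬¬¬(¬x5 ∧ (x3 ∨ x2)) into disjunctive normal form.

x5 ∨ (¬x3 ∧ ¬x2)

¬¬¬¬¬(¬x5 ∧ (x3 ∨ x2))
⇔ ¬¬¬(¬x5 ∧ (x3 ∨ x2))   [double negation]
⇔ ¬(¬x5 ∧ (x3 ∨ x2))   [double negation]
⇔ ¬¬x5 ∨ ¬(x3 ∨ x2)   [De Morgan]
⇔ x5 ∨ ¬(x3 ∨ x2)   [double negation]
⇔ x5 ∨ (¬x3 ∧ ¬x2)   [De Morgan]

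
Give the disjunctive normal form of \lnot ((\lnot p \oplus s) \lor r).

(p \land \lnot s \land \lnot r) \lor (s \land \lnot p \land \lnot r)

\lnot ((\lnot p \oplus s) \lor r)
≡ \lnot ((\lnot p \land \lnot s) \lor (\lnot \lnot p \land s) \lor r)   — expand \oplus
≡ \lnot (\lnot p \land \lnot s) \land \lnot (\lnot \lnot p \land s) \land \lnot r   — De Morgan
≡ (\lnot \lnot p \lor \lnot \lnot s) \land \lnot (\lnot \lnot p \land s) \land \lnot r   — De Morgan
≡ (p \lor \lnot \lnot s) \land \lnot (\lnot \lnot p \land s) \land \lnot r   — double negation
≡ (p \lor s) \land \lnot (\lnot \lnot p \land s) \land \lnot r   — double negation
≡ (p \lor s) \land (\lnot \lnot \lnot p \lor \lnot s) \land \lnot r   — De Morgan
≡ (p \lor s) \land (\lnot p \lor \lnot s) \land \lnot r   — double negation
≡ (p \land \lnot p \land \lnot r) \lor (p \land \lnot s \land \lnot r) \lor (s \land \lnot p \land \lnot r) \lor (s \land \lnot s \land \lnot r)   — distribute \land over \lor
≡ (p \land \lnot s \land \lnot r) \lor (s \land \lnot p \land \lnot r)   — simplify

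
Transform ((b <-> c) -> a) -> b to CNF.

(~c | b) & (~a | b)

((b <-> c) -> a) -> b
= ~((b <-> c) -> a) | b   — eliminate ->
= ~(~(b <-> c) | a) | b   — eliminate ->
= ~(~((b -> c) & (c -> b)) | a) | b   — eliminate <->
= ~(~((~b | c) & (c -> b)) | a) | b   — eliminate ->
= ~(~((~b | c) & (~c | b)) | a) | b   — eliminate ->
= (~~((~b | c) & (~c | b)) & ~a) | b   — De Morgan
= ((~b | c) & (~c | b) & ~a) | b   — double negation
= (~b | c | b) & (~c | b | b) & (~a | b)   — distribute | over &
= (~c | b) & (~a | b)   — simplify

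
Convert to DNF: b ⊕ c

(b ∧ ¬c) ∨ (¬b ∧ c)

b ⊕ c
≡ (b ∧ ¬c) ∨ (¬b ∧ c)   — expand ⊕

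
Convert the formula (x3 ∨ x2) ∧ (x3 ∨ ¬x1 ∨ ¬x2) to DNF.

(x3 ∨ x2) ∧ (x3 ∨ ¬x1 ∨ ¬x2)
≡ (x3 ∧ x3) ∨ (x3 ∧ ¬x1) ∨ (x3 ∧ ¬x2) ∨ (x2 ∧ x3) ∨ (x2 ∧ ¬x1) ∨ (x2 ∧ ¬x2)   — distribute ∧ over ∨
≡ x3 ∨ (x2 ∧ ¬x1)   — simplify

x3 ∨ (x2 ∧ ¬x1)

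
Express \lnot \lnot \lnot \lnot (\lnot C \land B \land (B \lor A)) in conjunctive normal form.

\lnot C \land B

\lnot \lnot \lnot \lnot (\lnot C \land B \land (B \lor A))
≡ \lnot \lnot (\lnot C \land B \land (B \lor A))   (double negation)
≡ \lnot C \land B \land (B \lor A)   (double negation)
≡ \lnot C \land B   (simplify)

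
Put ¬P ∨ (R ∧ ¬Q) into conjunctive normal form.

(¬P ∨ R) ∧ (¬P ∨ ¬Q)

¬P ∨ (R ∧ ¬Q)
≡ (¬P ∨ R) ∧ (¬P ∨ ¬Q)   (distribute ∨ over ∧)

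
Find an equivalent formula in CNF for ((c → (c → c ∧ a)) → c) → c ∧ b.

((c → (c → c ∧ a)) → c) → c ∧ b
≡ ¬((c → (c → c ∧ a)) → c) ∨ c ∧ b   [eliminate →]
≡ ¬(¬(c → (c → c ∧ a)) ∨ c) ∨ c ∧ b   [eliminate →]
≡ ¬(¬(¬c ∨ (c → c ∧ a)) ∨ c) ∨ c ∧ b   [eliminate →]
≡ ¬(¬(¬c ∨ ¬c ∨ c ∧ a) ∨ c) ∨ c ∧ b   [eliminate →]
≡ ¬¬(¬c ∨ ¬c ∨ c ∧ a) ∧ ¬c ∨ c ∧ b   [De Morgan]
≡ (¬c ∨ ¬c ∨ c ∧ a) ∧ ¬c ∨ c ∧ b   [double negation]
≡ (¬c ∨ ¬c ∨ c ∨ c) ∧ (¬c ∨ ¬c ∨ c ∨ b) ∧ (¬c ∨ ¬c ∨ a ∨ c) ∧ (¬c ∨ ¬c ∨ a ∨ b) ∧ (¬c ∨ c) ∧ (¬c ∨ b)   [distribute ∨ over ∧]
≡ ¬c ∨ b   [simplify]

¬c ∨ b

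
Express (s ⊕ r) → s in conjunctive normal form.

(s ⊕ r) → s
≡ ¬(s ⊕ r) ∨ s   (eliminate →)
≡ ¬((s ∨ r) ∧ ¬(s ∧ r)) ∨ s   (expand ⊕)
≡ ¬(s ∨ r) ∨ ¬¬(s ∧ r) ∨ s   (De Morgan)
≡ (¬s ∧ ¬r) ∨ ¬¬(s ∧ r) ∨ s   (De Morgan)
≡ (¬s ∧ ¬r) ∨ (s ∧ r) ∨ s   (double negation)
≡ (¬s ∨ s ∨ s) ∧ (¬s ∨ r ∨ s) ∧ (¬r ∨ s ∨ s) ∧ (¬r ∨ r ∨ s)   (distribute ∨ over ∧)
≡ ¬r ∨ s   (simplify)

¬r ∨ s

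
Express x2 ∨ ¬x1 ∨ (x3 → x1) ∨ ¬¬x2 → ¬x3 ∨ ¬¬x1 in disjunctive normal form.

¬x3 ∨ x1

x2 ∨ ¬x1 ∨ (x3 → x1) ∨ ¬¬x2 → ¬x3 ∨ ¬¬x1
⇔ ¬(x2 ∨ ¬x1 ∨ (x3 → x1) ∨ ¬¬x2) ∨ ¬x3 ∨ ¬¬x1
⇔ ¬(x2 ∨ ¬x1 ∨ ¬x3 ∨ x1 ∨ ¬¬x2) ∨ ¬x3 ∨ ¬¬x1
⇔ ¬x2 ∧ ¬¬x1 ∧ ¬¬x3 ∧ ¬x1 ∧ ¬¬¬x2 ∨ ¬x3 ∨ ¬¬x1
⇔ ¬x2 ∧ x1 ∧ ¬¬x3 ∧ ¬x1 ∧ ¬¬¬x2 ∨ ¬x3 ∨ ¬¬x1
⇔ ¬x2 ∧ x1 ∧ x3 ∧ ¬x1 ∧ ¬¬¬x2 ∨ ¬x3 ∨ ¬¬x1
⇔ ¬x2 ∧ x1 ∧ x3 ∧ ¬x1 ∧ ¬x2 ∨ ¬x3 ∨ ¬¬x1
⇔ ¬x2 ∧ x1 ∧ x3 ∧ ¬x1 ∧ ¬x2 ∨ ¬x3 ∨ x1
⇔ ¬x3 ∨ x1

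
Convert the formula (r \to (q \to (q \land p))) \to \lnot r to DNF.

(r \land q \land \lnot p) \lor \lnot r

(r \to (q \to (q \land p))) \to \lnot r
⇔ \lnot (r \to (q \to (q \land p))) \lor \lnot r   — eliminate \to
⇔ \lnot (\lnot r \lor (q \to (q \land p))) \lor \lnot r   — eliminate \to
⇔ \lnot (\lnot r \lor \lnot q \lor (q \land p)) \lor \lnot r   — eliminate \to
⇔ (\lnot \lnot r \land \lnot \lnot q \land \lnot (q \land p)) \lor \lnot r   — De Morgan
⇔ (r \land \lnot \lnot q \land \lnot (q \land p)) \lor \lnot r   — double negation
⇔ (r \land q \land \lnot (q \land p)) \lor \lnot r   — double negation
⇔ (r \land q \land (\lnot q \lor \lnot p)) \lor \lnot r   — De Morgan
⇔ (r \land q \land \lnot q) \lor (r \land q \land \lnot p) \lor \lnot r   — distribute \land over \lor
⇔ (r \land q \land \lnot p) \lor \lnot r   — simplify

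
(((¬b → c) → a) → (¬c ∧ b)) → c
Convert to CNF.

c ∨ ¬b

(((¬b → c) → a) → (¬c ∧ b)) → c
= ¬(((¬b → c) → a) → (¬c ∧ b)) ∨ c   — eliminate →
= ¬(¬((¬b → c) → a) ∨ (¬c ∧ b)) ∨ c   — eliminate →
= ¬(¬(¬(¬b → c) ∨ a) ∨ (¬c ∧ b)) ∨ c   — eliminate →
= ¬(¬(¬(¬¬b ∨ c) ∨ a) ∨ (¬c ∧ b)) ∨ c   — eliminate →
= (¬¬(¬(¬¬b ∨ c) ∨ a) ∧ ¬(¬c ∧ b)) ∨ c   — De Morgan
= ((¬(¬¬b ∨ c) ∨ a) ∧ ¬(¬c ∧ b)) ∨ c   — double negation
= (((¬¬¬b ∧ ¬c) ∨ a) ∧ ¬(¬c ∧ b)) ∨ c   — De Morgan
= (((¬b ∧ ¬c) ∨ a) ∧ ¬(¬c ∧ b)) ∨ c   — double negation
= (((¬b ∧ ¬c) ∨ a) ∧ (¬¬c ∨ ¬b)) ∨ c   — De Morgan
= (((¬b ∧ ¬c) ∨ a) ∧ (c ∨ ¬b)) ∨ c   — double negation
= (¬b ∨ a ∨ c) ∧ (¬c ∨ a ∨ c) ∧ (c ∨ ¬b ∨ c)   — distribute ∨ over ∧
= c ∨ ¬b   — simplify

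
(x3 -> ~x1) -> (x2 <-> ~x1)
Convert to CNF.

(x3 -> ~x1) -> (x2 <-> ~x1)
≡ ~(x3 -> ~x1) | (x2 <-> ~x1)   [eliminate ->]
≡ ~(~x3 | ~x1) | (x2 <-> ~x1)   [eliminate ->]
≡ ~(~x3 | ~x1) | ((x2 -> ~x1) & (~x1 -> x2))   [eliminate <->]
≡ ~(~x3 | ~x1) | ((~x2 | ~x1) & (~x1 -> x2))   [eliminate ->]
≡ ~(~x3 | ~x1) | ((~x2 | ~x1) & (~~x1 | x2))   [eliminate ->]
≡ (~~x3 & ~~x1) | ((~x2 | ~x1) & (~~x1 | x2))   [De Morgan]
≡ (x3 & ~~x1) | ((~x2 | ~x1) & (~~x1 | x2))   [double negation]
≡ (x3 & x1) | ((~x2 | ~x1) & (~~x1 | x2))   [double negation]
≡ (x3 & x1) | ((~x2 | ~x1) & (x1 | x2))   [double negation]
≡ (x3 | ~x2 | ~x1) & (x3 | x1 | x2) & (x1 | ~x2 | ~x1) & (x1 | x1 | x2)   [distribute | over &]
≡ (x3 | ~x2 | ~x1) & (x1 | x2)   [simplify]

(x3 | ~x2 | ~x1) & (x1 | x2)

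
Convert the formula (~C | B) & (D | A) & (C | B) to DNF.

(B & D) | (B & A)

(~C | B) & (D | A) & (C | B)
≡ (~C & D & C) | (~C & D & B) | (~C & A & C) | (~C & A & B) | (B & D & C) | (B & D & B) | (B & A & C) | (B & A & B)   [distribute & over |]
≡ (B & D) | (B & A)   [simplify]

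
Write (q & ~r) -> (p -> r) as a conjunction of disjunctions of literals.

(q & ~r) -> (p -> r)
= ~(q & ~r) | (p -> r)   (eliminate ->)
= ~(q & ~r) | ~p | r   (eliminate ->)
= ~q | ~~r | ~p | r   (De Morgan)
= ~q | r | ~p | r   (double negation)
= ~q | r | ~p   (simplify)

~q | r | ~p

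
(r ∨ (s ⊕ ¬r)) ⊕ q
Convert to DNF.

(r ∨ (s ⊕ ¬r)) ⊕ q
⇔ ((r ∨ (s ⊕ ¬r)) ∧ ¬q) ∨ (¬(r ∨ (s ⊕ ¬r)) ∧ q)   [expand ⊕]
⇔ ((r ∨ (s ∧ ¬¬r) ∨ (¬s ∧ ¬r)) ∧ ¬q) ∨ (¬(r ∨ (s ⊕ ¬r)) ∧ q)   [expand ⊕]
⇔ ((r ∨ (s ∧ ¬¬r) ∨ (¬s ∧ ¬r)) ∧ ¬q) ∨ (¬(r ∨ (s ∧ ¬¬r) ∨ (¬s ∧ ¬r)) ∧ q)   [expand ⊕]
⇔ ((r ∨ (s ∧ r) ∨ (¬s ∧ ¬r)) ∧ ¬q) ∨ (¬(r ∨ (s ∧ ¬¬r) ∨ (¬s ∧ ¬r)) ∧ q)   [double negation]
⇔ ((r ∨ (s ∧ r) ∨ (¬s ∧ ¬r)) ∧ ¬q) ∨ (¬r ∧ ¬(s ∧ ¬¬r) ∧ ¬(¬s ∧ ¬r) ∧ q)   [De Morgan]
⇔ ((r ∨ (s ∧ r) ∨ (¬s ∧ ¬r)) ∧ ¬q) ∨ (¬r ∧ (¬s ∨ ¬¬¬r) ∧ ¬(¬s ∧ ¬r) ∧ q)   [De Morgan]
⇔ ((r ∨ (s ∧ r) ∨ (¬s ∧ ¬r)) ∧ ¬q) ∨ (¬r ∧ (¬s ∨ ¬r) ∧ ¬(¬s ∧ ¬r) ∧ q)   [double negation]
⇔ ((r ∨ (s ∧ r) ∨ (¬s ∧ ¬r)) ∧ ¬q) ∨ (¬r ∧ (¬s ∨ ¬r) ∧ (¬¬s ∨ ¬¬r) ∧ q)   [De Morgan]
⇔ ((r ∨ (s ∧ r) ∨ (¬s ∧ ¬r)) ∧ ¬q) ∨ (¬r ∧ (¬s ∨ ¬r) ∧ (s ∨ ¬¬r) ∧ q)   [double negation]
⇔ ((r ∨ (s ∧ r) ∨ (¬s ∧ ¬r)) ∧ ¬q) ∨ (¬r ∧ (¬s ∨ ¬r) ∧ (s ∨ r) ∧ q)   [double negation]
⇔ (r ∧ ¬q) ∨ (s ∧ r ∧ ¬q) ∨ (¬s ∧ ¬r ∧ ¬q) ∨ (¬r ∧ ¬s ∧ s ∧ q) ∨ (¬r ∧ ¬s ∧ r ∧ q) ∨ (¬r ∧ ¬r ∧ s ∧ q) ∨ (¬r ∧ ¬r ∧ r ∧ q)   [distribute ∧ over ∨]
⇔ (r ∧ ¬q) ∨ (¬s ∧ ¬r ∧ ¬q) ∨ (¬r ∧ s ∧ q)   [simplify]

(r ∧ ¬q) ∨ (¬s ∧ ¬r ∧ ¬q) ∨ (¬r ∧ s ∧ q)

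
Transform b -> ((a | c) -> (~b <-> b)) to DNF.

~b | (~a & ~c)

b -> ((a | c) -> (~b <-> b))
⇔ ~b | ((a | c) -> (~b <-> b))   (eliminate ->)
⇔ ~b | ~(a | c) | (~b <-> b)   (eliminate ->)
⇔ ~b | ~(a | c) | ((~b -> b) & (b -> ~b))   (eliminate <->)
⇔ ~b | ~(a | c) | ((~~b | b) & (b -> ~b))   (eliminate ->)
⇔ ~b | ~(a | c) | ((~~b | b) & (~b | ~b))   (eliminate ->)
⇔ ~b | (~a & ~c) | ((~~b | b) & (~b | ~b))   (De Morgan)
⇔ ~b | (~a & ~c) | ((b | b) & (~b | ~b))   (double negation)
⇔ ~b | (~a & ~c) | (b & ~b) | (b & ~b) | (b & ~b) | (b & ~b)   (distribute & over |)
⇔ ~b | (~a & ~c)   (simplify)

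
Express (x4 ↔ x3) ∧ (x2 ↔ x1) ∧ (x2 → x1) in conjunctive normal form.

(¬x4 ∨ x3) ∧ (¬x3 ∨ x4) ∧ (¬x2 ∨ x1) ∧ (¬x1 ∨ x2)

(x4 ↔ x3) ∧ (x2 ↔ x1) ∧ (x2 → x1)
= (x4 → x3) ∧ (x3 → x4) ∧ (x2 ↔ x1) ∧ (x2 → x1)   (eliminate ↔)
= (¬x4 ∨ x3) ∧ (x3 → x4) ∧ (x2 ↔ x1) ∧ (x2 → x1)   (eliminate →)
= (¬x4 ∨ x3) ∧ (¬x3 ∨ x4) ∧ (x2 ↔ x1) ∧ (x2 → x1)   (eliminate →)
= (¬x4 ∨ x3) ∧ (¬x3 ∨ x4) ∧ (x2 → x1) ∧ (x1 → x2) ∧ (x2 → x1)   (eliminate ↔)
= (¬x4 ∨ x3) ∧ (¬x3 ∨ x4) ∧ (¬x2 ∨ x1) ∧ (x1 → x2) ∧ (x2 → x1)   (eliminate →)
= (¬x4 ∨ x3) ∧ (¬x3 ∨ x4) ∧ (¬x2 ∨ x1) ∧ (¬x1 ∨ x2) ∧ (x2 → x1)   (eliminate →)
= (¬x4 ∨ x3) ∧ (¬x3 ∨ x4) ∧ (¬x2 ∨ x1) ∧ (¬x1 ∨ x2) ∧ (¬x2 ∨ x1)   (eliminate →)
= (¬x4 ∨ x3) ∧ (¬x3 ∨ x4) ∧ (¬x2 ∨ x1) ∧ (¬x1 ∨ x2)   (simplify)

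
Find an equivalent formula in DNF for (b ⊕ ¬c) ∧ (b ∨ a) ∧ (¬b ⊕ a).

b ∧ c ∧ a

(b ⊕ ¬c) ∧ (b ∨ a) ∧ (¬b ⊕ a)
= ((b ∧ ¬¬c) ∨ (¬b ∧ ¬c)) ∧ (b ∨ a) ∧ (¬b ⊕ a)   [expand ⊕]
= ((b ∧ ¬¬c) ∨ (¬b ∧ ¬c)) ∧ (b ∨ a) ∧ ((¬b ∧ ¬a) ∨ (¬¬b ∧ a))   [expand ⊕]
= ((b ∧ c) ∨ (¬b ∧ ¬c)) ∧ (b ∨ a) ∧ ((¬b ∧ ¬a) ∨ (¬¬b ∧ a))   [double negation]
= ((b ∧ c) ∨ (¬b ∧ ¬c)) ∧ (b ∨ a) ∧ ((¬b ∧ ¬a) ∨ (b ∧ a))   [double negation]
= (b ∧ c ∧ b ∧ ¬b ∧ ¬a) ∨ (b ∧ c ∧ b ∧ b ∧ a) ∨ (b ∧ c ∧ a ∧ ¬b ∧ ¬a) ∨ (b ∧ c ∧ a ∧ b ∧ a) ∨ (¬b ∧ ¬c ∧ b ∧ ¬b ∧ ¬a) ∨ (¬b ∧ ¬c ∧ b ∧ b ∧ a) ∨ (¬b ∧ ¬c ∧ a ∧ ¬b ∧ ¬a) ∨ (¬b ∧ ¬c ∧ a ∧ b ∧ a)   [distribute ∧ over ∨]
= b ∧ c ∧ a   [simplify]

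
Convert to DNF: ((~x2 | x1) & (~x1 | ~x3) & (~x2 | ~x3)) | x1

((~x2 | x1) & (~x1 | ~x3) & (~x2 | ~x3)) | x1
≡ (~x2 & ~x1 & ~x2) | (~x2 & ~x1 & ~x3) | (~x2 & ~x3 & ~x2) | (~x2 & ~x3 & ~x3) | (x1 & ~x1 & ~x2) | (x1 & ~x1 & ~x3) | (x1 & ~x3 & ~x2) | (x1 & ~x3 & ~x3) | x1
≡ (~x2 & ~x1) | (~x2 & ~x3) | x1

(~x2 & ~x1) | (~x2 & ~x3) | x1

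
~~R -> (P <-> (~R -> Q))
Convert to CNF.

~R | P

~~R -> (P <-> (~R -> Q))
≡ ~~~R | (P <-> (~R -> Q))   [eliminate ->]
≡ ~~~R | ((P -> (~R -> Q)) & ((~R -> Q) -> P))   [eliminate <->]
≡ ~~~R | ((~P | (~R -> Q)) & ((~R -> Q) -> P))   [eliminate ->]
≡ ~~~R | ((~P | ~~R | Q) & ((~R -> Q) -> P))   [eliminate ->]
≡ ~~~R | ((~P | ~~R | Q) & (~(~R -> Q) | P))   [eliminate ->]
≡ ~~~R | ((~P | ~~R | Q) & (~(~~R | Q) | P))   [eliminate ->]
≡ ~R | ((~P | ~~R | Q) & (~(~~R | Q) | P))   [double negation]
≡ ~R | ((~P | R | Q) & (~(~~R | Q) | P))   [double negation]
≡ ~R | ((~P | R | Q) & ((~~~R & ~Q) | P))   [De Morgan]
≡ ~R | ((~P | R | Q) & ((~R & ~Q) | P))   [double negation]
≡ (~R | ~P | R | Q) & (~R | ~R | P) & (~R | ~Q | P)   [distribute | over &]
≡ ~R | P   [simplify]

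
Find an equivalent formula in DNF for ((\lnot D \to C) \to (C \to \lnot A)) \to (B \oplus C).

(C \land A) \lor (B \land \lnot C) \lor (\lnot B \land C)

((\lnot D \to C) \to (C \to \lnot A)) \to (B \oplus C)
⇔ \lnot ((\lnot D \to C) \to (C \to \lnot A)) \lor (B \oplus C)   [eliminate \to]
⇔ \lnot (\lnot (\lnot D \to C) \lor (C \to \lnot A)) \lor (B \oplus C)   [eliminate \to]
⇔ \lnot (\lnot (\lnot \lnot D \lor C) \lor (C \to \lnot A)) \lor (B \oplus C)   [eliminate \to]
⇔ \lnot (\lnot (\lnot \lnot D \lor C) \lor \lnot C \lor \lnot A) \lor (B \oplus C)   [eliminate \to]
⇔ \lnot (\lnot (\lnot \lnot D \lor C) \lor \lnot C \lor \lnot A) \lor (B \land \lnot C) \lor (\lnot B \land C)   [expand \oplus]
⇔ (\lnot \lnot (\lnot \lnot D \lor C) \land \lnot \lnot C \land \lnot \lnot A) \lor (B \land \lnot C) \lor (\lnot B \land C)   [De Morgan]
⇔ ((\lnot \lnot D \lor C) \land \lnot \lnot C \land \lnot \lnot A) \lor (B \land \lnot C) \lor (\lnot B \land C)   [double negation]
⇔ ((D \lor C) \land \lnot \lnot C \land \lnot \lnot A) \lor (B \land \lnot C) \lor (\lnot B \land C)   [double negation]
⇔ ((D \lor C) \land C \land \lnot \lnot A) \lor (B \land \lnot C) \lor (\lnot B \land C)   [double negation]
⇔ ((D \lor C) \land C \land A) \lor (B \land \lnot C) \lor (\lnot B \land C)   [double negation]
⇔ (D \land C \land A) \lor (C \land C \land A) \lor (B \land \lnot C) \lor (\lnot B \land C)   [distribute \land over \lor]
⇔ (C \land A) \lor (B \land \lnot C) \lor (\lnot B \land C)   [simplify]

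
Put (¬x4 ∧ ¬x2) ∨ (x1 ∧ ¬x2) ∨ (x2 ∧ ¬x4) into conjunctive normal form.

(¬x4 ∨ x1) ∧ (¬x4 ∨ ¬x2)

(¬x4 ∧ ¬x2) ∨ (x1 ∧ ¬x2) ∨ (x2 ∧ ¬x4)
≡ (¬x4 ∨ x1 ∨ x2) ∧ (¬x4 ∨ x1 ∨ ¬x4) ∧ (¬x4 ∨ ¬x2 ∨ x2) ∧ (¬x4 ∨ ¬x2 ∨ ¬x4) ∧ (¬x2 ∨ x1 ∨ x2) ∧ (¬x2 ∨ x1 ∨ ¬x4) ∧ (¬x2 ∨ ¬x2 ∨ x2) ∧ (¬x2 ∨ ¬x2 ∨ ¬x4)
≡ (¬x4 ∨ x1) ∧ (¬x4 ∨ ¬x2)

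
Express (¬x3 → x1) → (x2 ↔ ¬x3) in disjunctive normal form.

(¬x3 → x1) → (x2 ↔ ¬x3)
⇔ ¬(¬x3 → x1) ∨ (x2 ↔ ¬x3)   [eliminate →]
⇔ ¬(¬¬x3 ∨ x1) ∨ (x2 ↔ ¬x3)   [eliminate →]
⇔ ¬(¬¬x3 ∨ x1) ∨ ((x2 → ¬x3) ∧ (¬x3 → x2))   [eliminate ↔]
⇔ ¬(¬¬x3 ∨ x1) ∨ ((¬x2 ∨ ¬x3) ∧ (¬x3 → x2))   [eliminate →]
⇔ ¬(¬¬x3 ∨ x1) ∨ ((¬x2 ∨ ¬x3) ∧ (¬¬x3 ∨ x2))   [eliminate →]
⇔ (¬¬¬x3 ∧ ¬x1) ∨ ((¬x2 ∨ ¬x3) ∧ (¬¬x3 ∨ x2))   [De Morgan]
⇔ (¬x3 ∧ ¬x1) ∨ ((¬x2 ∨ ¬x3) ∧ (¬¬x3 ∨ x2))   [double negation]
⇔ (¬x3 ∧ ¬x1) ∨ ((¬x2 ∨ ¬x3) ∧ (x3 ∨ x2))   [double negation]
⇔ (¬x3 ∧ ¬x1) ∨ (¬x2 ∧ x3) ∨ (¬x2 ∧ x2) ∨ (¬x3 ∧ x3) ∨ (¬x3 ∧ x2)   [distribute ∧ over ∨]
⇔ (¬x3 ∧ ¬x1) ∨ (¬x2 ∧ x3) ∨ (¬x3 ∧ x2)   [simplify]

(¬x3 ∧ ¬x1) ∨ (¬x2 ∧ x3) ∨ (¬x3 ∧ x2)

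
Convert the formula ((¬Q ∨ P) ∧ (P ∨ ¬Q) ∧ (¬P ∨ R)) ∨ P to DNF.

((¬Q ∨ P) ∧ (P ∨ ¬Q) ∧ (¬P ∨ R)) ∨ P
≡ (¬Q ∧ P ∧ ¬P) ∨ (¬Q ∧ P ∧ R) ∨ (¬Q ∧ ¬Q ∧ ¬P) ∨ (¬Q ∧ ¬Q ∧ R) ∨ (P ∧ P ∧ ¬P) ∨ (P ∧ P ∧ R) ∨ (P ∧ ¬Q ∧ ¬P) ∨ (P ∧ ¬Q ∧ R) ∨ P   [distribute ∧ over ∨]
≡ (¬Q ∧ ¬P) ∨ (¬Q ∧ R) ∨ P   [simplify]

(¬Q ∧ ¬P) ∨ (¬Q ∧ R) ∨ P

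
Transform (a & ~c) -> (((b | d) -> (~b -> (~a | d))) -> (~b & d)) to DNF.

~a | c | (~b & d)

(a & ~c) -> (((b | d) -> (~b -> (~a | d))) -> (~b & d))
= ~(a & ~c) | (((b | d) -> (~b -> (~a | d))) -> (~b & d))   [eliminate ->]
= ~(a & ~c) | ~((b | d) -> (~b -> (~a | d))) | (~b & d)   [eliminate ->]
= ~(a & ~c) | ~(~(b | d) | (~b -> (~a | d))) | (~b & d)   [eliminate ->]
= ~(a & ~c) | ~(~(b | d) | ~~b | ~a | d) | (~b & d)   [eliminate ->]
= ~a | ~~c | ~(~(b | d) | ~~b | ~a | d) | (~b & d)   [De Morgan]
= ~a | c | ~(~(b | d) | ~~b | ~a | d) | (~b & d)   [double negation]
= ~a | c | (~~(b | d) & ~~~b & ~~a & ~d) | (~b & d)   [De Morgan]
= ~a | c | ((b | d) & ~~~b & ~~a & ~d) | (~b & d)   [double negation]
= ~a | c | ((b | d) & ~b & ~~a & ~d) | (~b & d)   [double negation]
= ~a | c | ((b | d) & ~b & a & ~d) | (~b & d)   [double negation]
= ~a | c | (b & ~b & a & ~d) | (d & ~b & a & ~d) | (~b & d)   [distribute & over |]
= ~a | c | (~b & d)   [simplify]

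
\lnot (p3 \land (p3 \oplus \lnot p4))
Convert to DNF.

\lnot p3 \lor (\lnot p4 \land p3)

\lnot (p3 \land (p3 \oplus \lnot p4))
≡ \lnot (p3 \land ((p3 \land \lnot \lnot p4) \lor (\lnot p3 \land \lnot p4)))   [expand \oplus]
≡ \lnot p3 \lor \lnot ((p3 \land \lnot \lnot p4) \lor (\lnot p3 \land \lnot p4))   [De Morgan]
≡ \lnot p3 \lor (\lnot (p3 \land \lnot \lnot p4) \land \lnot (\lnot p3 \land \lnot p4))   [De Morgan]
≡ \lnot p3 \lor ((\lnot p3 \lor \lnot \lnot \lnot p4) \land \lnot (\lnot p3 \land \lnot p4))   [De Morgan]
≡ \lnot p3 \lor ((\lnot p3 \lor \lnot p4) \land \lnot (\lnot p3 \land \lnot p4))   [double negation]
≡ \lnot p3 \lor ((\lnot p3 \lor \lnot p4) \land (\lnot \lnot p3 \lor \lnot \lnot p4))   [De Morgan]
≡ \lnot p3 \lor ((\lnot p3 \lor \lnot p4) \land (p3 \lor \lnot \lnot p4))   [double negation]
≡ \lnot p3 \lor ((\lnot p3 \lor \lnot p4) \land (p3 \lor p4))   [double negation]
≡ \lnot p3 \lor (\lnot p3 \land p3) \lor (\lnot p3 \land p4) \lor (\lnot p4 \land p3) \lor (\lnot p4 \land p4)   [distribute \land over \lor]
≡ \lnot p3 \lor (\lnot p4 \land p3)   [simplify]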